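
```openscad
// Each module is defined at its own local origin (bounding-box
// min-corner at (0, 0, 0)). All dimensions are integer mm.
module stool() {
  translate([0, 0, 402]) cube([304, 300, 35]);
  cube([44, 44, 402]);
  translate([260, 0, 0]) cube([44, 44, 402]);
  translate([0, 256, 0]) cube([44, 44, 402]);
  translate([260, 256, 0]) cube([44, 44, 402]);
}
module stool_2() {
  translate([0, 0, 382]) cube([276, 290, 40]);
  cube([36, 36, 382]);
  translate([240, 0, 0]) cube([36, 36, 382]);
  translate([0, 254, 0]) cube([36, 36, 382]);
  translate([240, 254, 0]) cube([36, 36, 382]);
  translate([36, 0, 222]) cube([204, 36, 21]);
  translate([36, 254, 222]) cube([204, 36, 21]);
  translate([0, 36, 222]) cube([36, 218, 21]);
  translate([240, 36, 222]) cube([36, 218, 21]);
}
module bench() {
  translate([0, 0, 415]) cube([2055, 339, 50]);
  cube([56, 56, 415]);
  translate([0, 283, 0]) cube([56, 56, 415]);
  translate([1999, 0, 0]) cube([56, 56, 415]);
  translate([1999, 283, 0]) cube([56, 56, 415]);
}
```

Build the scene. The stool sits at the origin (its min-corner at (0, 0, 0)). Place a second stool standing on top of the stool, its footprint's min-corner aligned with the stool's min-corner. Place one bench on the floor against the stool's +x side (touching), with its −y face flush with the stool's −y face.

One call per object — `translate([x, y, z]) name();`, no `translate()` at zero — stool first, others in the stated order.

stool();
translate([0, 0, 437]) stool_2();
translate([304, 0, 0]) bench();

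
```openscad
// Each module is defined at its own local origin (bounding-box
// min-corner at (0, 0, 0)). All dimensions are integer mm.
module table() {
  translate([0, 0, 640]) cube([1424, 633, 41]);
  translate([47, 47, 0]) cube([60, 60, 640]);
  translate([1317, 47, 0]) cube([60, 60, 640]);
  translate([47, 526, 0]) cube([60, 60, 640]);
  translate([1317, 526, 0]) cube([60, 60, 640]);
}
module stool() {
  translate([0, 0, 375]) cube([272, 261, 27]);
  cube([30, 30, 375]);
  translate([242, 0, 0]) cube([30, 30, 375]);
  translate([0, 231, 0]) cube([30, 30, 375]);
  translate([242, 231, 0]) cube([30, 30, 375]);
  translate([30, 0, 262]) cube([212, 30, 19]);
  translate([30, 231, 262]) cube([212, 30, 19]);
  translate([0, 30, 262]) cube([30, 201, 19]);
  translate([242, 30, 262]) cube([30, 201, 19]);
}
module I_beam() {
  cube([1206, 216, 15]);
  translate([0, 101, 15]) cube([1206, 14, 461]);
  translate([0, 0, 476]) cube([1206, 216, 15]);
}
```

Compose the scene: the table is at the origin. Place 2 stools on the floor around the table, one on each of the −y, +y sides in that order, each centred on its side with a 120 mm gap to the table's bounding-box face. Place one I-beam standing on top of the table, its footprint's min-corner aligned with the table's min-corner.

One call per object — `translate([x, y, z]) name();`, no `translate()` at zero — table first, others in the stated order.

table();
translate([576, -381, 0]) stool();
translate([576, 753, 0]) stool();
translate([0, 0, 681]) I_beam();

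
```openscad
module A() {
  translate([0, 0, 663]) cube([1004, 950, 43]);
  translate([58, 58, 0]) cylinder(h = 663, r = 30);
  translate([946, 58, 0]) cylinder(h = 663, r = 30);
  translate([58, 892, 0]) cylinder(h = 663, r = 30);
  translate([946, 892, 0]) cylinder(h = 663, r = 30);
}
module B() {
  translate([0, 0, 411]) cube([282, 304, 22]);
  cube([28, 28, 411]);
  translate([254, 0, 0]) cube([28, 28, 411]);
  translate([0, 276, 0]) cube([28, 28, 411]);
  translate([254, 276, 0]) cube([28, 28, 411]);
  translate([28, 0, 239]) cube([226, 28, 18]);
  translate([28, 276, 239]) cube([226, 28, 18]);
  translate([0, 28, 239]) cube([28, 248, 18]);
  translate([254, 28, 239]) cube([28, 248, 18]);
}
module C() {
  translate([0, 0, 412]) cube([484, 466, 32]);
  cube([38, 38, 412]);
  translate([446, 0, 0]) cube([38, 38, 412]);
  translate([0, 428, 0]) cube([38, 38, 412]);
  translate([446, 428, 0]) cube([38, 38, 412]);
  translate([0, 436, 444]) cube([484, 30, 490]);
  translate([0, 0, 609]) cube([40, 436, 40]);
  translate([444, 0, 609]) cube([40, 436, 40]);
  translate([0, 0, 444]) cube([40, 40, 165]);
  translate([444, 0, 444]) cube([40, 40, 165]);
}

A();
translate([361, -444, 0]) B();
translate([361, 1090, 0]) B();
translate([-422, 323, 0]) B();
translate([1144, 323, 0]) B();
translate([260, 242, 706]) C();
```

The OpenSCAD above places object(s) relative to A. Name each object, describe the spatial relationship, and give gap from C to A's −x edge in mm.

A is a table. B is a stool. C is a chair. Four stools sit around the table at the −y, +y, −x, +x sides. The chair is on top of the table, centred. The gap from the chair to the table's −x edge is 260 mm.

The chair's min-x is at 260; the table's min-x is 0; gap = 260 mm.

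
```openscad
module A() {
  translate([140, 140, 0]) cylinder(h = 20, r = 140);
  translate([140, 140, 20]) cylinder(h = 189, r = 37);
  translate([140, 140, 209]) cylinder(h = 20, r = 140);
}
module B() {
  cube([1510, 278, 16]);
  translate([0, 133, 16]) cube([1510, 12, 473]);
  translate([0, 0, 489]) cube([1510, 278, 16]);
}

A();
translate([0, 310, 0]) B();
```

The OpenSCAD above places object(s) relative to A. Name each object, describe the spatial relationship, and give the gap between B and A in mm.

A is a spool. B is an I-beam. The I-beam is on the floor beside the spool on its +y side. The gap between the I-beam and the spool is 30 mm.

The I-beam's nearest face is 30 mm from the spool's +y face.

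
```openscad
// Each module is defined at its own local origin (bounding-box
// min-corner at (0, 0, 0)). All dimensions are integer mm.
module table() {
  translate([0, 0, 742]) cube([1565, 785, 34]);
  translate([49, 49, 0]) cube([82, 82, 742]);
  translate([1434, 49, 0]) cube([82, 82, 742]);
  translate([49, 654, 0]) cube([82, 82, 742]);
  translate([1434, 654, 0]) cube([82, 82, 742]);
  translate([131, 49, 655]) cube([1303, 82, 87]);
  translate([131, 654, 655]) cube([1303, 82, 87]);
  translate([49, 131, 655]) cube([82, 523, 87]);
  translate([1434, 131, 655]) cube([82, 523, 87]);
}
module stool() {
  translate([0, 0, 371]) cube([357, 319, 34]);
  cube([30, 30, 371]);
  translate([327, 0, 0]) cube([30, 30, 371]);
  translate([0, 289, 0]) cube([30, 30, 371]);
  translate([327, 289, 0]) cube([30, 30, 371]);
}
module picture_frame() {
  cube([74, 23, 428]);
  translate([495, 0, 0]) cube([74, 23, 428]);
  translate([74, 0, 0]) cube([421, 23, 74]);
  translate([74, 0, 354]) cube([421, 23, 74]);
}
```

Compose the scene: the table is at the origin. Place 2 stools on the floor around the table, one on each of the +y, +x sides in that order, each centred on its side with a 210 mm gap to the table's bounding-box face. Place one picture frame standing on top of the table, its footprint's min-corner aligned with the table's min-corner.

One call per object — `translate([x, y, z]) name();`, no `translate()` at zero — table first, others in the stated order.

table();
translate([604, 995, 0]) stool();
translate([1775, 233, 0]) stool();
translate([0, 0, 776]) picture_frame();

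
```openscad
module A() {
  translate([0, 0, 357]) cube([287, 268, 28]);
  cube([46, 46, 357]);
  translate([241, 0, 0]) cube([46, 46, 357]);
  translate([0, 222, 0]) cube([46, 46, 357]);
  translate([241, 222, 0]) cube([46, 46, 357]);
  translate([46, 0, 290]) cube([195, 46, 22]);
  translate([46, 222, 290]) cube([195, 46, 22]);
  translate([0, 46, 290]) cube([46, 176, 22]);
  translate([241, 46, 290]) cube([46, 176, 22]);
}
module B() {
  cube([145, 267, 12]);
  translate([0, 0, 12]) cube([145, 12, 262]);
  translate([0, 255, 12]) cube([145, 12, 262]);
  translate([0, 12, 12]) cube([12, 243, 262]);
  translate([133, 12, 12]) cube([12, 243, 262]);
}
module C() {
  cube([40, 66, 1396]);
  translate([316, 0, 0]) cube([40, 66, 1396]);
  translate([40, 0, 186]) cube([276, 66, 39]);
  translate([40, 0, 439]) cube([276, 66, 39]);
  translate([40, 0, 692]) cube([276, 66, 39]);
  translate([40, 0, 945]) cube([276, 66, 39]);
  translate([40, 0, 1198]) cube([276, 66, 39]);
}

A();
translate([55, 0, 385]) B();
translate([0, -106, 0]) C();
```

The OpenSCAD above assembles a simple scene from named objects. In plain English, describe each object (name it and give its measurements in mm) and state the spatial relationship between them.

A is a simple wooden stool: a rectangular seat 287 mm (x) by 268 mm (y), 28 mm thick, top face at z = 385 mm, on four square legs, each 46×46 mm in cross-section. The legs rest on z = 0, each flush with a corner of the seat. Four stretchers, 46 mm wide and 22 mm tall, connect adjacent legs with their undersides at z = 290 mm, each running between the inner faces of the legs it joins and aligned with the legs' outer faces on the other axis.

B is an open-topped rectangular box: outside dimensions 145×267×274 mm, with a uniform wall and base thickness of 12 mm. The base is a full 145×267 slab on the floor; four walls sit on top of the base. The front and back walls (the −y and +y sides) span the full width; the two side walls fit between them.

C is a straight ladder. Two 40×66 mm vertical rails, 1396 mm tall, stand 356 mm apart (outside-to-outside) with their front faces coplanar on the −y side. 5 rungs, each 66 mm deep and 39 mm tall, span between the inner faces of the rails, front faces flush with the rails. The lowest rung's underside is at z = 186 mm and rungs are spaced 253 mm apart (underside to underside).

The open box is on top of the stool. The ladder is on the floor beside the stool on its −y side.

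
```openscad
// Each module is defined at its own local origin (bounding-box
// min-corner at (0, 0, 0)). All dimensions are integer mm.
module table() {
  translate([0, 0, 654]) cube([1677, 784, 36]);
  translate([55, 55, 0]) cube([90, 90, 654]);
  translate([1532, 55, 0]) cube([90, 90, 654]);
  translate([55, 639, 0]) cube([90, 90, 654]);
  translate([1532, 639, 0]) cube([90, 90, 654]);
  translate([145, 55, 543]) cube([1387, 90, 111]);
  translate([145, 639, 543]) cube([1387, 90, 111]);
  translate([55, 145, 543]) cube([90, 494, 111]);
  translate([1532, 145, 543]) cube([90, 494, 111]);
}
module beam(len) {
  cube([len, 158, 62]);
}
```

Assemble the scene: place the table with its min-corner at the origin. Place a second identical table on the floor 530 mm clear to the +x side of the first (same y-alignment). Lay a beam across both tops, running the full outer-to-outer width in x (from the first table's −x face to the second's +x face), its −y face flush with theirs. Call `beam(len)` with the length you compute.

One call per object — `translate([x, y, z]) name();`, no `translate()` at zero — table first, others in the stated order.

table();
translate([2207, 0, 0]) table();
translate([0, 0, 690]) beam(3884);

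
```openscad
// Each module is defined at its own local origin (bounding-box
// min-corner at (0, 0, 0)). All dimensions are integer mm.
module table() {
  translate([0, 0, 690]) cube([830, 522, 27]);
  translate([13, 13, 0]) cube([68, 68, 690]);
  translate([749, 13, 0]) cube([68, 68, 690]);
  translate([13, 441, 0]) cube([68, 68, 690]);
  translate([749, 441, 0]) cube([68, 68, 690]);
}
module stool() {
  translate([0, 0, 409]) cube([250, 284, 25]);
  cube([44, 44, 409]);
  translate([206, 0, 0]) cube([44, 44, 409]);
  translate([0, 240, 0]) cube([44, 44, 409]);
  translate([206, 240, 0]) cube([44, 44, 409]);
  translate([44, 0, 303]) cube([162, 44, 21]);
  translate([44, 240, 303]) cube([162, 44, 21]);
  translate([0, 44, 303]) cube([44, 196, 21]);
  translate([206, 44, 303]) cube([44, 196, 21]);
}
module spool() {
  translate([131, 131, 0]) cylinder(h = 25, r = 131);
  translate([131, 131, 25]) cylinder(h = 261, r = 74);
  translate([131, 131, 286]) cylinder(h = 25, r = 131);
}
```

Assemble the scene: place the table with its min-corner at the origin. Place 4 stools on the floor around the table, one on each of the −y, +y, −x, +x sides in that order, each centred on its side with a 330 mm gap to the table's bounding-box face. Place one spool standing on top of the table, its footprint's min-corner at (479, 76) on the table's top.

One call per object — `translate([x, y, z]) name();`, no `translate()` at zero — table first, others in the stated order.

table();
translate([290, -614, 0]) stool();
translate([290, 852, 0]) stool();
translate([-580, 119, 0]) stool();
translate([1160, 119, 0]) stool();
translate([479, 76, 717]) spool();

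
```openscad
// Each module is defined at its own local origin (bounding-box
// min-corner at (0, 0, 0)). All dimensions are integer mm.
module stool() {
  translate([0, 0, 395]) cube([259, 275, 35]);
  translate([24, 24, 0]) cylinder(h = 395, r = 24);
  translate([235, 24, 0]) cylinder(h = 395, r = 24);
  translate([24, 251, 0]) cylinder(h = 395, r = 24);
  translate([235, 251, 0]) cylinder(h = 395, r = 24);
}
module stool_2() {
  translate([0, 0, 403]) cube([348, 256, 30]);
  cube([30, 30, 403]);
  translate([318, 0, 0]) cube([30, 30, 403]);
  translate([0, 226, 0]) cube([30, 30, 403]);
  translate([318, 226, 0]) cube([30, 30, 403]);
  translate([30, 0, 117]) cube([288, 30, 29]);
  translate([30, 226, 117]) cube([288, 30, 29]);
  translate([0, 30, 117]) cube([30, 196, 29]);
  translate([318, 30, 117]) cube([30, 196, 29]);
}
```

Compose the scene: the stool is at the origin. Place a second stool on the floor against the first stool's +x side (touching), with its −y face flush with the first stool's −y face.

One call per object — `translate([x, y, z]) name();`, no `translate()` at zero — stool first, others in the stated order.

stool();
translate([259, 0, 0]) stool_2();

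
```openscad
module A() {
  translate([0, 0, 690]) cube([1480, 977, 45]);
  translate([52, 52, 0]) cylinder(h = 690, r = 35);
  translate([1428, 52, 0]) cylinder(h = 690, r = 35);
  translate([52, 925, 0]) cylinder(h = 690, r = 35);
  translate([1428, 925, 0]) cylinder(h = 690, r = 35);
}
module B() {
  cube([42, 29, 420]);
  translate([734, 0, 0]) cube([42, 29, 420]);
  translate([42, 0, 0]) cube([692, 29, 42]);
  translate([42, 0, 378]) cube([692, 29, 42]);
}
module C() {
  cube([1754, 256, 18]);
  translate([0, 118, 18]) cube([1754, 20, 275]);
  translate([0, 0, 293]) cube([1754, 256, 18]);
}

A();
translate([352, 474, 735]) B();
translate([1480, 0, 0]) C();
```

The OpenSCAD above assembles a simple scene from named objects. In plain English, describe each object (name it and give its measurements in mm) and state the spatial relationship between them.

A is a table: top 1480 mm (x) × 977 mm (y), 45 mm thick, upper face at z = 735 mm, on four round legs of 70 mm diameter, each leg's bounding box inset 17 mm from the nearest pair of top edges, running from z = 0 to the bottom of the top.

B is a picture frame with a 692×336 mm rectangular opening (x by z) and a uniform 42 mm border on every side. Frame depth is 29 mm along y. It is built from two vertical stiles running the full outside height and two horizontal rails spanning the gap between the stiles.

C is an I-beam lying along x, 1754 mm long. Overall section height 311 mm. Two flanges 256 mm wide (y) and 18 mm thick, one on the floor and one at the top; a web 20 mm thick runs between them, centred on the flange width.

The picture frame is on top of the table, centred. The I-beam is against the table's +x side, with their −y faces flush.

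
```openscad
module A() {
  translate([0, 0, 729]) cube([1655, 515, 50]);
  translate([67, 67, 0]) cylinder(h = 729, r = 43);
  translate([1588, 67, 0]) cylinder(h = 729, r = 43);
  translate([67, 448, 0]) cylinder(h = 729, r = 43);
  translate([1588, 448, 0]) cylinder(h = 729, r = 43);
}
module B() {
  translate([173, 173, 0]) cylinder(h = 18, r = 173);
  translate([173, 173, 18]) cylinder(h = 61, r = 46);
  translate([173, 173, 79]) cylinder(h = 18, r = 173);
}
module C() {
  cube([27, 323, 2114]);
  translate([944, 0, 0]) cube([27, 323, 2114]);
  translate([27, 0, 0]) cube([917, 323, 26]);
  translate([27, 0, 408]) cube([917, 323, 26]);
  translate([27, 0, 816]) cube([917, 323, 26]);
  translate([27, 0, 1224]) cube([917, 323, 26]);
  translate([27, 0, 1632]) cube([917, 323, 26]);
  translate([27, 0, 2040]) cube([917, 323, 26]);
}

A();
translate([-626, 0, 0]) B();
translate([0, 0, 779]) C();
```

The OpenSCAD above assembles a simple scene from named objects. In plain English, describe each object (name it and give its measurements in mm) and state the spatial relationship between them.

A is a table: top 1655 mm (x) × 515 mm (y), 50 mm thick, upper face at z = 779 mm, on four round legs of 86 mm diameter, each leg's bounding box inset 24 mm from the nearest pair of top edges, running from z = 0 to the bottom of the top.

B is a spool: two coaxial disc flanges of radius 173 mm and thickness 18 mm, joined by a core cylinder of radius 46 mm and height 61 mm. The lower flange rests on z = 0 and the three cylinders share a vertical axis.

C is an open bookshelf. Two side panels, each 27 mm thick, 323 mm deep and 2114 mm tall, stand 971 mm apart (outside-to-outside). Between them sit 6 shelves, each 26 mm thick and 323 mm deep, spanning the full gap between the sides. The bottom shelf rests on the floor (its underside at z = 0) and the clear gap between one shelf's top and the next shelf's underside is 382 mm.

The spool is on the floor beside the table on its −x side. The bookshelf is on top of the table.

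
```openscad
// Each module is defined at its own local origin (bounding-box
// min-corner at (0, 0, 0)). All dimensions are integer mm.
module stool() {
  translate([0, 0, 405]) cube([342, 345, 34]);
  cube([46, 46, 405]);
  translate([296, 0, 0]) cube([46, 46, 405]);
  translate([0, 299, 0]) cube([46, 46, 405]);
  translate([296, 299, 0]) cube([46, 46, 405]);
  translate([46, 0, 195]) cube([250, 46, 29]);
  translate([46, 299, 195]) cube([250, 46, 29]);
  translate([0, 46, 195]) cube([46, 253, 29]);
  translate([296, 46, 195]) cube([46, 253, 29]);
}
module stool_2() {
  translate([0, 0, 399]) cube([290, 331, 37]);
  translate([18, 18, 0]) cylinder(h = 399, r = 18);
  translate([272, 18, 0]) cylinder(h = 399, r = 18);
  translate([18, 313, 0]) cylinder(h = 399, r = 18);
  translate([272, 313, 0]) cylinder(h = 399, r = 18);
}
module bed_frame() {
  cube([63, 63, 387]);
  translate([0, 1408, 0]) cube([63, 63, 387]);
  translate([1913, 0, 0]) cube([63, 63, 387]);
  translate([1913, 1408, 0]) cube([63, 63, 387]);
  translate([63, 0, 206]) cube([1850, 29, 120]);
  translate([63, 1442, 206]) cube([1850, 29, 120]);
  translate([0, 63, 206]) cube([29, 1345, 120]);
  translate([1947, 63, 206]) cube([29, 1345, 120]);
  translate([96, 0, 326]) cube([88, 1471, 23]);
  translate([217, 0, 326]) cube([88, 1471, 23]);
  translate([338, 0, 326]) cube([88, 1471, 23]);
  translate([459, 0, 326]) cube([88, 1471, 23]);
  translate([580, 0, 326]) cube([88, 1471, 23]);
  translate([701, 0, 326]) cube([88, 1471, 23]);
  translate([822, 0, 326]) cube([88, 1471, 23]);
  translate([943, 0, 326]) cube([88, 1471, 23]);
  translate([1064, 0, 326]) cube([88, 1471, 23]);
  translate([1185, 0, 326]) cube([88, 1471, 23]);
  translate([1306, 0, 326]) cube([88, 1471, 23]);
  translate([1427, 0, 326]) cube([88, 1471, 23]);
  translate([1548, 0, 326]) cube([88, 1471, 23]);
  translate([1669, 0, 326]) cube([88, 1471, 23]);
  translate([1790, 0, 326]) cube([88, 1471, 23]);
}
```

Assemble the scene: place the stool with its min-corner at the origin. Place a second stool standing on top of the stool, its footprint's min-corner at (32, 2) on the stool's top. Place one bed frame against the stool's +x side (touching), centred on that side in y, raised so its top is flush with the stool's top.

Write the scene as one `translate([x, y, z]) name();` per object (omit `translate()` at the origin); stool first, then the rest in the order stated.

stool();
translate([32, 2, 439]) stool_2();
translate([342, -563, 52]) bed_frame();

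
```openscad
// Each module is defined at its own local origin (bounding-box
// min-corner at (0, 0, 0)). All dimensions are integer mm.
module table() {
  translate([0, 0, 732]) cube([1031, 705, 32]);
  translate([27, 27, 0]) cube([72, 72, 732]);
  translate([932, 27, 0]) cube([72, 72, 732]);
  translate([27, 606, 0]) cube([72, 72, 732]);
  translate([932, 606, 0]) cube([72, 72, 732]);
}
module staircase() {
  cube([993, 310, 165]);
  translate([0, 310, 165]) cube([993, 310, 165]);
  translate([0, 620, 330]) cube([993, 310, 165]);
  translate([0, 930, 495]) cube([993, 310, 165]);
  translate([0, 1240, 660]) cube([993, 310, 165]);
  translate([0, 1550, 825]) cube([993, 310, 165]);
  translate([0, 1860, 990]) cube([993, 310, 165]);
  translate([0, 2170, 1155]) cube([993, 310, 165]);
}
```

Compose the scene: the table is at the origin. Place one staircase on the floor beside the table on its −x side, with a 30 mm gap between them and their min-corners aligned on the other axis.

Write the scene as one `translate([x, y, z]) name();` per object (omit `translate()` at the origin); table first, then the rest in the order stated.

table();
translate([-1023, 0, 0]) staircase();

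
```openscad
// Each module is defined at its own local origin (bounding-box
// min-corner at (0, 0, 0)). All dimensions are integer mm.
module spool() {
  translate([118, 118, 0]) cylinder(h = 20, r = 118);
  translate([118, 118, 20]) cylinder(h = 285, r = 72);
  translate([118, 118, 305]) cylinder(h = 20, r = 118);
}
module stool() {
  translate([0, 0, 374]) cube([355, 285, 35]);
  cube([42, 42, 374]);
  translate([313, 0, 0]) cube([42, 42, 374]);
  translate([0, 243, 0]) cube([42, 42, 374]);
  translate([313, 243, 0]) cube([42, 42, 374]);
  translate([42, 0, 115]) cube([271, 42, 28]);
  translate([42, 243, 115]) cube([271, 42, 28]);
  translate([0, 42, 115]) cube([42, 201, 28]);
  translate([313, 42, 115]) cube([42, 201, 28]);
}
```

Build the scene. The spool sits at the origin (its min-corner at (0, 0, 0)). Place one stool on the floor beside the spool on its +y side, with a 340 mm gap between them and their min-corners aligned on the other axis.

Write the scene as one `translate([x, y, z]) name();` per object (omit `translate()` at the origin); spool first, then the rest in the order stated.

spool();
translate([0, 576, 0]) stool();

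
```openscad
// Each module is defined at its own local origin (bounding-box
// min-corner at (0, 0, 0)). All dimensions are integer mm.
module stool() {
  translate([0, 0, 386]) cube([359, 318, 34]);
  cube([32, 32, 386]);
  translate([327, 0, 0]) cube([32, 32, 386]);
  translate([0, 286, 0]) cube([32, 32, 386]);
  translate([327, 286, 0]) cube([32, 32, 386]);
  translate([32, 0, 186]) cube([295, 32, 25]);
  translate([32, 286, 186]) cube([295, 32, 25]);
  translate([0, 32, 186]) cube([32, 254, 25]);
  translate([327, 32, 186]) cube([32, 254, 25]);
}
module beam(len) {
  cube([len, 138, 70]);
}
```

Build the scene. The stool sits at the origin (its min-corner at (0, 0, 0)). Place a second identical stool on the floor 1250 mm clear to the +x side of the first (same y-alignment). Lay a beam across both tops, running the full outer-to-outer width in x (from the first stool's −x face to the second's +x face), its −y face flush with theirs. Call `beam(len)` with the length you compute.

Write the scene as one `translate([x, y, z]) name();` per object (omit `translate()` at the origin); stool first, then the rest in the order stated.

stool();
translate([1609, 0, 0]) stool();
translate([0, 0, 420]) beam(1968);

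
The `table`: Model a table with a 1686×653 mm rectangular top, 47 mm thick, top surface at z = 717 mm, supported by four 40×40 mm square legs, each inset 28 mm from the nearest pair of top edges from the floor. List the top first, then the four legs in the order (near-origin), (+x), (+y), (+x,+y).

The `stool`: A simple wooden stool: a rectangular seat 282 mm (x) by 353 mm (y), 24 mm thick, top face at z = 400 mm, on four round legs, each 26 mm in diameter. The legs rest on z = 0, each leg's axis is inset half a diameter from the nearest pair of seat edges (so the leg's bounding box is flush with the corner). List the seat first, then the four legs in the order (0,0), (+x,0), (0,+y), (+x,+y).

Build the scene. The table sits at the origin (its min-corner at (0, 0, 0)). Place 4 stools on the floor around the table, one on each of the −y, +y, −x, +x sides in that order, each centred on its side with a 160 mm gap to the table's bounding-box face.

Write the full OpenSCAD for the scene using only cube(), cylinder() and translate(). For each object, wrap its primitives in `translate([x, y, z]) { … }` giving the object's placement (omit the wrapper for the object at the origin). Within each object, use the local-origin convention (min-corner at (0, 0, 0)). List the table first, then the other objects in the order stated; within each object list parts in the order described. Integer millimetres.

translate([0, 0, 670]) cube([1686, 653, 47]);
translate([28, 28, 0]) cube([40, 40, 670]);
translate([1618, 28, 0]) cube([40, 40, 670]);
translate([28, 585, 0]) cube([40, 40, 670]);
translate([1618, 585, 0]) cube([40, 40, 670]);
translate([702, -513, 0]) {
  translate([0, 0, 376]) cube([282, 353, 24]);
  translate([13, 13, 0]) cylinder(h = 376, r = 13);
  translate([269, 13, 0]) cylinder(h = 376, r = 13);
  translate([13, 340, 0]) cylinder(h = 376, r = 13);
  translate([269, 340, 0]) cylinder(h = 376, r = 13);
}
translate([702, 813, 0]) {
  translate([0, 0, 376]) cube([282, 353, 24]);
  translate([13, 13, 0]) cylinder(h = 376, r = 13);
  translate([269, 13, 0]) cylinder(h = 376, r = 13);
  translate([13, 340, 0]) cylinder(h = 376, r = 13);
  translate([269, 340, 0]) cylinder(h = 376, r = 13);
}
translate([-442, 150, 0]) {
  translate([0, 0, 376]) cube([282, 353, 24]);
  translate([13, 13, 0]) cylinder(h = 376, r = 13);
  translate([269, 13, 0]) cylinder(h = 376, r = 13);
  translate([13, 340, 0]) cylinder(h = 376, r = 13);
  translate([269, 340, 0]) cylinder(h = 376, r = 13);
}
translate([1846, 150, 0]) {
  translate([0, 0, 376]) cube([282, 353, 24]);
  translate([13, 13, 0]) cylinder(h = 376, r = 13);
  translate([269, 13, 0]) cylinder(h = 376, r = 13);
  translate([13, 340, 0]) cylinder(h = 376, r = 13);
  translate([269, 340, 0]) cylinder(h = 376, r = 13);
}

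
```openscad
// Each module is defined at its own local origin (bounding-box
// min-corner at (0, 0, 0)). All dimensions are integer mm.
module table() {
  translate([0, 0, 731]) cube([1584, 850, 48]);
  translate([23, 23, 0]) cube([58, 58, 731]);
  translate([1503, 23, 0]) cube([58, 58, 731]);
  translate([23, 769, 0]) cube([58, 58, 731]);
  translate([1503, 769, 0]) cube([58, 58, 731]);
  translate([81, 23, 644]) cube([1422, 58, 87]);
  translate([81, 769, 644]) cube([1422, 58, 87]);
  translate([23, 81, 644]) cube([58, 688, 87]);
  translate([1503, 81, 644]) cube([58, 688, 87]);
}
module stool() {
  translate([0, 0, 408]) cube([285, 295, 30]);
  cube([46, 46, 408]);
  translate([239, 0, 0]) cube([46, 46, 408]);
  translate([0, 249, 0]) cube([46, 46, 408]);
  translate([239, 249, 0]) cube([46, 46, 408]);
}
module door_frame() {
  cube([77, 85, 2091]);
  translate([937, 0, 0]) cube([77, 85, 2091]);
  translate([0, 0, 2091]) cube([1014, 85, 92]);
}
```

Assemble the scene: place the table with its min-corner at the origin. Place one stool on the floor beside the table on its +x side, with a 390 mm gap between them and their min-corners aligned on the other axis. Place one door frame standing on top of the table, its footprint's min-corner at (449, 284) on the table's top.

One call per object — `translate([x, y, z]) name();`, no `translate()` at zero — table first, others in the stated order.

table();
translate([1974, 0, 0]) stool();
translate([449, 284, 779]) door_frame();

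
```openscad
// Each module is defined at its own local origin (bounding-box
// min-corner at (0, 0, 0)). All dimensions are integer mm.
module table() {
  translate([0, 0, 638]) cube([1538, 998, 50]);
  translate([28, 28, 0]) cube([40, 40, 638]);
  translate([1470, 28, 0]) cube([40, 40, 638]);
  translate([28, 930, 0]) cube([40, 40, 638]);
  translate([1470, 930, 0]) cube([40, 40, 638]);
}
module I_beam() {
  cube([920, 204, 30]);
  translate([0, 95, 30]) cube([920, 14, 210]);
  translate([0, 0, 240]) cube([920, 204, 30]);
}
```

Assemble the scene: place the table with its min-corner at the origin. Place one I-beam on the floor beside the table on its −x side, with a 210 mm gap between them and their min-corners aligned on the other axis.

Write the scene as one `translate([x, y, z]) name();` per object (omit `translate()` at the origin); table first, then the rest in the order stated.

table();
translate([-1130, 0, 0]) I_beam();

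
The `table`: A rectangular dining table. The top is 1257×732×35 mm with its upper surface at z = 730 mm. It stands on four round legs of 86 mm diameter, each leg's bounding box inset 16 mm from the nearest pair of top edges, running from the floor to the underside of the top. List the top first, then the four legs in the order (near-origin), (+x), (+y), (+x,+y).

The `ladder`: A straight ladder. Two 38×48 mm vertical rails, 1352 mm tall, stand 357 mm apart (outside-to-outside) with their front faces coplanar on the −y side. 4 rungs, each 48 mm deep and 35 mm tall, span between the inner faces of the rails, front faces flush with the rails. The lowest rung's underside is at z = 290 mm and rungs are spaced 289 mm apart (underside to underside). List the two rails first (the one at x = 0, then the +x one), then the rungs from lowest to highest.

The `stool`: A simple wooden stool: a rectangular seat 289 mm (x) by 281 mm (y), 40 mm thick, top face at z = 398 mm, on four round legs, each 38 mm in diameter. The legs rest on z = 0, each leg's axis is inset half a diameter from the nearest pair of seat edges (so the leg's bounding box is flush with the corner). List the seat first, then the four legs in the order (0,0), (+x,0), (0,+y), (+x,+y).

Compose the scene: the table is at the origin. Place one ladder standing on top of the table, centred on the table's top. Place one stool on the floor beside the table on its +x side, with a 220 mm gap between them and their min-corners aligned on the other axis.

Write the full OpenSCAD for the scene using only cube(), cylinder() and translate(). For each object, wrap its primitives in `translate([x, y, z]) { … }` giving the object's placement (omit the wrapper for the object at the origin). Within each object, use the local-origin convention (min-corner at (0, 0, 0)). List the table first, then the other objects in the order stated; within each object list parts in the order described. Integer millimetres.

translate([0, 0, 695]) cube([1257, 732, 35]);
translate([59, 59, 0]) cylinder(h = 695, r = 43);
translate([1198, 59, 0]) cylinder(h = 695, r = 43);
translate([59, 673, 0]) cylinder(h = 695, r = 43);
translate([1198, 673, 0]) cylinder(h = 695, r = 43);
translate([450, 342, 730]) {
  cube([38, 48, 1352]);
  translate([319, 0, 0]) cube([38, 48, 1352]);
  translate([38, 0, 290]) cube([281, 48, 35]);
  translate([38, 0, 579]) cube([281, 48, 35]);
  translate([38, 0, 868]) cube([281, 48, 35]);
  translate([38, 0, 1157]) cube([281, 48, 35]);
}
translate([1477, 0, 0]) {
  translate([0, 0, 358]) cube([289, 281, 40]);
  translate([19, 19, 0]) cylinder(h = 358, r = 19);
  translate([270, 19, 0]) cylinder(h = 358, r = 19);
  translate([19, 262, 0]) cylinder(h = 358, r = 19);
  translate([270, 262, 0]) cylinder(h = 358, r = 19);
}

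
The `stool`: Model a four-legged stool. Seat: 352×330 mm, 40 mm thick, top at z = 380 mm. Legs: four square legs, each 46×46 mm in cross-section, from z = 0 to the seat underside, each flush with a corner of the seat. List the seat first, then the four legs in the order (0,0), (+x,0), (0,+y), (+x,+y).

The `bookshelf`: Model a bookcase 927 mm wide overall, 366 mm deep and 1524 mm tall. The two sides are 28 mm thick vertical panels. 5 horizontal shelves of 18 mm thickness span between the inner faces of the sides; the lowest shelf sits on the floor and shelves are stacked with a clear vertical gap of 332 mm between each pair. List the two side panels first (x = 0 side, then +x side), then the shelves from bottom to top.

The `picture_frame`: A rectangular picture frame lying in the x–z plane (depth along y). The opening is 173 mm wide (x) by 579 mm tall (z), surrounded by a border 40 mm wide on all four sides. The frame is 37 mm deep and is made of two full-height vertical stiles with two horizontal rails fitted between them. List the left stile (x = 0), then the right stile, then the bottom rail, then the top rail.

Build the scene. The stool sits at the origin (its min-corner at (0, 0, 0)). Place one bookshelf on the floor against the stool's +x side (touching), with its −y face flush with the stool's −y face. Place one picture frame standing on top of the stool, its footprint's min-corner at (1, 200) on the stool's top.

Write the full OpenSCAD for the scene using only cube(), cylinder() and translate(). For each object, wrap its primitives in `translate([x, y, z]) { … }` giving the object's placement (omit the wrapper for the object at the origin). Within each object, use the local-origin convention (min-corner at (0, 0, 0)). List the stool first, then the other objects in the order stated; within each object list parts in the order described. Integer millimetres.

translate([0, 0, 340]) cube([352, 330, 40]);
cube([46, 46, 340]);
translate([306, 0, 0]) cube([46, 46, 340]);
translate([0, 284, 0]) cube([46, 46, 340]);
translate([306, 284, 0]) cube([46, 46, 340]);
translate([352, 0, 0]) {
  cube([28, 366, 1524]);
  translate([899, 0, 0]) cube([28, 366, 1524]);
  translate([28, 0, 0]) cube([871, 366, 18]);
  translate([28, 0, 350]) cube([871, 366, 18]);
  translate([28, 0, 700]) cube([871, 366, 18]);
  translate([28, 0, 1050]) cube([871, 366, 18]);
  translate([28, 0, 1400]) cube([871, 366, 18]);
}
translate([1, 200, 380]) {
  cube([40, 37, 659]);
  translate([213, 0, 0]) cube([40, 37, 659]);
  translate([40, 0, 0]) cube([173, 37, 40]);
  translate([40, 0, 619]) cube([173, 37, 40]);
}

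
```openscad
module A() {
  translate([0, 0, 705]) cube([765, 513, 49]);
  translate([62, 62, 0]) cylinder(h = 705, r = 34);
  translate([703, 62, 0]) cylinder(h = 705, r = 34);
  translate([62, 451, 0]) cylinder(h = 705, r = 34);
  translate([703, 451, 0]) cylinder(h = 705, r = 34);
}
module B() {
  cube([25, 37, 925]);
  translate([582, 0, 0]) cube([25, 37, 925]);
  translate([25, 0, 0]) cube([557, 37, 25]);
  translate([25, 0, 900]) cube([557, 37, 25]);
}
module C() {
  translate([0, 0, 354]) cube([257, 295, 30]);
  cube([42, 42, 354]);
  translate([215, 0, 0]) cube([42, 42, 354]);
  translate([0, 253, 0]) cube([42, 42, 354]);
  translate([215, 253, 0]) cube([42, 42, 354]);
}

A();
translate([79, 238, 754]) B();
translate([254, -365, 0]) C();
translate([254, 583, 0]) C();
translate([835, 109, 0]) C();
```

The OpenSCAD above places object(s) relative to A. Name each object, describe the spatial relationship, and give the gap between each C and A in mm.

A is a table. B is a picture frame. C is a stool. The picture frame is on top of the table, centred. Three stools sit around the table at the −y, +y, +x sides. The gap between each stool and the table is 70 mm.

Each stool's nearest face is 70 mm from the table's bounding box.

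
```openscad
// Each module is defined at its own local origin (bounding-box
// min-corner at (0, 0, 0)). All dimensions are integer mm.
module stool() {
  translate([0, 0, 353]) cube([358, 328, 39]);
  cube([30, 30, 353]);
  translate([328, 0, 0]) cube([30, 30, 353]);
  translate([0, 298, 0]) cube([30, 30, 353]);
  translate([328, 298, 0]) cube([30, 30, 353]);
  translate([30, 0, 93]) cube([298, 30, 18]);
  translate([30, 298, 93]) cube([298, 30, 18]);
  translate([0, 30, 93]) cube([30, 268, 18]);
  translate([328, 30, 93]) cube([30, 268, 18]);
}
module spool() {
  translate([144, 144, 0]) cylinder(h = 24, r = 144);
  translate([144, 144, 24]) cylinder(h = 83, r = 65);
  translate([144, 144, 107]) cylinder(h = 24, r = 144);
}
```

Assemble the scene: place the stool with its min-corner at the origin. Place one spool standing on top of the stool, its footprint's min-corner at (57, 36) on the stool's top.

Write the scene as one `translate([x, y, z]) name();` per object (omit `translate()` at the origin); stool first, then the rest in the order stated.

stool();
translate([57, 36, 392]) spool();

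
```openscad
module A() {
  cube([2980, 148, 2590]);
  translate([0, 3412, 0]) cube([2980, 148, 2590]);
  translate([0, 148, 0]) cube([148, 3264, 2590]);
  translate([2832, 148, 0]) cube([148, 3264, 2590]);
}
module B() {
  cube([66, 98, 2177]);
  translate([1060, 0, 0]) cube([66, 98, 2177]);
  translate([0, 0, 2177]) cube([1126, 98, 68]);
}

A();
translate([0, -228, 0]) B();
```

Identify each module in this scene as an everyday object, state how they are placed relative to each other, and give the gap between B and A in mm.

The door frame's nearest face is 130 mm from the house frame's −y face.

A is a house frame. B is a door frame. The door frame is on the floor beside the house frame on its −y side. The gap between the door frame and the house frame is 130 mm.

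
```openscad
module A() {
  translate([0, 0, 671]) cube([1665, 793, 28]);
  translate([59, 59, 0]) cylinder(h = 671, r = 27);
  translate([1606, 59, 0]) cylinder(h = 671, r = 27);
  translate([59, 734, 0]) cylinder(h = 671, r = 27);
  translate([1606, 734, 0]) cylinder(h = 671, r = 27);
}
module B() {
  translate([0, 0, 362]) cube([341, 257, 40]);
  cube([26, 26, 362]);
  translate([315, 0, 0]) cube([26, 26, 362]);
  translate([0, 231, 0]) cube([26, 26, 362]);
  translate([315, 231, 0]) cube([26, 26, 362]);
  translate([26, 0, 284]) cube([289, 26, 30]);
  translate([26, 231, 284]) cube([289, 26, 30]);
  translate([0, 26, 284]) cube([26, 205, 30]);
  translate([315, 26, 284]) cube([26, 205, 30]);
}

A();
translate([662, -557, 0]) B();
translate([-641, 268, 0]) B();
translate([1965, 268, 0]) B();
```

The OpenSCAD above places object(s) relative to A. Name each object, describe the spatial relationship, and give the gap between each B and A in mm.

Each stool's nearest face is 300 mm from the table's bounding box.

A is a table. B is a stool. Three stools sit around the table at the −y, −x, +x sides. The gap between each stool and the table is 300 mm.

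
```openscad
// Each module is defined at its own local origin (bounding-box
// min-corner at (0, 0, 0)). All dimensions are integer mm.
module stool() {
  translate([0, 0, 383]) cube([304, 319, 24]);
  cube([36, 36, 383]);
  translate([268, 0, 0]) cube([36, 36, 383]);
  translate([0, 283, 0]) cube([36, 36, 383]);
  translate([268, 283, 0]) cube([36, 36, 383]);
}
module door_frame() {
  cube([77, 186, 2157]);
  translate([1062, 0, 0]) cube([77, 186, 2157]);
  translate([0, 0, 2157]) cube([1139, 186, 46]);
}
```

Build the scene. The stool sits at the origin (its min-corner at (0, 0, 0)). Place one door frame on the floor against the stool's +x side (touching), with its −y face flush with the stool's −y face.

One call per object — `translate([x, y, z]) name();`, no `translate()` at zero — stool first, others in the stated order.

stool();
translate([304, 0, 0]) door_frame();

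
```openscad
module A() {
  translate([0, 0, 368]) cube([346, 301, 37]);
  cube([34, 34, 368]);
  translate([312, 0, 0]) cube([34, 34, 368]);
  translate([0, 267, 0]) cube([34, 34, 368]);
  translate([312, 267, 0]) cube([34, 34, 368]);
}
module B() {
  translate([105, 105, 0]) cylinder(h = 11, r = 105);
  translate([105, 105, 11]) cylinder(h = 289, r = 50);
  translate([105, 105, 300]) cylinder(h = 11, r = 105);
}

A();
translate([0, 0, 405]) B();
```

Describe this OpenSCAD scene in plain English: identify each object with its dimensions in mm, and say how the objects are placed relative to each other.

A is a simple wooden stool: a rectangular seat 346 mm (x) by 301 mm (y), 37 mm thick, top face at z = 405 mm, on four square legs, each 34×34 mm in cross-section. The legs rest on z = 0, each flush with a corner of the seat.

B is a spool: two coaxial disc flanges of radius 105 mm and thickness 11 mm, joined by a core cylinder of radius 50 mm and height 289 mm. The lower flange rests on z = 0 and the three cylinders share a vertical axis.

The spool is on top of the stool.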